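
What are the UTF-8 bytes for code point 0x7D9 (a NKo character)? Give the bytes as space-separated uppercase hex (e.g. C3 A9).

U+07D9 = 0x7D9 = 2009 decimal. In range U+0080–U+07FF → 2-byte form: 110xxxxx 10xxxxxx.
Binary (11 bits): 11111011001.
Split 5+6: 11111 | 011001.
Byte 1: 11011111 = 0xDF.
Byte 2: 10011001 = 0x99.

DF 99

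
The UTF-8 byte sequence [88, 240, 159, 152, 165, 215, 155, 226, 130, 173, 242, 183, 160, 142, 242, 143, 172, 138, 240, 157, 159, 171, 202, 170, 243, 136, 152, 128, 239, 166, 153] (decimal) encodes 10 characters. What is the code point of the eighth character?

Offset 0: leading byte 0x58 = 01011000 → 1-byte char #1 = 58.
Offset 1: leading byte 0xF0 = 11110000 → 4-byte char #2 = F0 9F 98 A5.
Offset 5: leading byte 0xD7 = 11010111 → 2-byte char #3 = D7 9B.
Offset 7: leading byte 0xE2 = 11100010 → 3-byte char #4 = E2 82 AD.
Offset 10: leading byte 0xF2 = 11110010 → 4-byte char #5 = F2 B7 A0 8E.
Offset 14: leading byte 0xF2 = 11110010 → 4-byte char #6 = F2 8F AC 8A.
Offset 18: leading byte 0xF0 = 11110000 → 4-byte char #7 = F0 9D 9F AB.
Offset 22: leading byte 0xCA = 11001010 → 2-byte char #8 = CA AA.
Leading byte 0xCA = 11001010 matches 110xxxxx → 2-byte sequence.
Byte 1: 0xCA = 11001010, payload 01010 (5 bits).
Byte 2: 0xAA = 10101010 (10xxxxxx ✓), payload 101010.
Concatenate: 01010101010 = 0x2AA (11 bits → U+02AA).

U+02AA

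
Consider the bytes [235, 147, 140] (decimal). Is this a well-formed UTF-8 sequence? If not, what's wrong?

Leading byte 0xEB = 11101011 → 3-byte form.
Continuation bytes 0x93=10010011, 0x8C=10001100 all match 10xxxxxx.
Decoded value 0xB4CC is ≥ 0x800 (shortest form) and not a surrogate.

valid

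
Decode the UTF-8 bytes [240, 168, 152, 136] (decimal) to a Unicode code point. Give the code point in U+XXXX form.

U+28608

Leading byte 0xF0 = 11110000 matches 11110xxx → 4-byte sequence.
Byte 1: 0xF0 = 11110000, payload 000 (3 bits).
Byte 2: 0xA8 = 10101000 (10xxxxxx ✓), payload 101000.
Byte 3: 0x98 = 10011000 (10xxxxxx ✓), payload 011000.
Byte 4: 0x88 = 10001000 (10xxxxxx ✓), payload 001000.
Concatenate: 000101000011000001000 = 0x28608 (21 bits → U+28608).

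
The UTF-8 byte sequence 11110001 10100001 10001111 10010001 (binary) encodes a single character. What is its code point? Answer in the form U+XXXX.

U+613D1

Leading byte 0xF1 = 11110001 matches 11110xxx → 4-byte sequence.
Byte 1: 0xF1 = 11110001, payload 001 (3 bits).
Byte 2: 0xA1 = 10100001 (10xxxxxx ✓), payload 100001.
Byte 3: 0x8F = 10001111 (10xxxxxx ✓), payload 001111.
Byte 4: 0x91 = 10010001 (10xxxxxx ✓), payload 010001.
Concatenate: 001100001001111010001 = 0x613D1 (21 bits → U+613D1).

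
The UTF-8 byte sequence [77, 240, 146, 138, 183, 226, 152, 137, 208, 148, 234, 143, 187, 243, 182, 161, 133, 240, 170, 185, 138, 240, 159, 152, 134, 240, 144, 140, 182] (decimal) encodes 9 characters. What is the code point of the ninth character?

U+10336

Offset 0: leading byte 0x4D = 01001101 → 1-byte char #1 = 4D.
Offset 1: leading byte 0xF0 = 11110000 → 4-byte char #2 = F0 92 8A B7.
Offset 5: leading byte 0xE2 = 11100010 → 3-byte char #3 = E2 98 89.
Offset 8: leading byte 0xD0 = 11010000 → 2-byte char #4 = D0 94.
Offset 10: leading byte 0xEA = 11101010 → 3-byte char #5 = EA 8F BB.
Offset 13: leading byte 0xF3 = 11110011 → 4-byte char #6 = F3 B6 A1 85.
Offset 17: leading byte 0xF0 = 11110000 → 4-byte char #7 = F0 AA B9 8A.
Offset 21: leading byte 0xF0 = 11110000 → 4-byte char #8 = F0 9F 98 86.
Offset 25: leading byte 0xF0 = 11110000 → 4-byte char #9 = F0 90 8C B6.
Leading byte 0xF0 = 11110000 matches 11110xxx → 4-byte sequence.
Byte 1: 0xF0 = 11110000, payload 000 (3 bits).
Byte 2: 0x90 = 10010000 (10xxxxxx ✓), payload 010000.
Byte 3: 0x8C = 10001100 (10xxxxxx ✓), payload 001100.
Byte 4: 0xB6 = 10110110 (10xxxxxx ✓), payload 110110.
Concatenate: 000010000001100110110 = 0x10336 (21 bits → U+10336).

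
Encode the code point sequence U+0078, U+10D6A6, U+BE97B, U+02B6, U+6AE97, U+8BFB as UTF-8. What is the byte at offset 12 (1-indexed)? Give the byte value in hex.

1-indexed offset 12 is 0-indexed offset 11.
U+0078 → 1-byte form 78 at offsets 0–0.
U+10D6A6 → 4-byte form F4 8D 9A A6 at offsets 1–4.
U+BE97B → 4-byte form F2 BE A5 BB at offsets 5–8.
U+02B6 → 2-byte form CA B6 at offsets 9–10.
U+6AE97 → 4-byte form F1 AA BA 97 at offsets 11–14.
Offset 11 falls in char 5's range; it's byte 1 of F1 AA BA 97 = 0xF1.

0xF1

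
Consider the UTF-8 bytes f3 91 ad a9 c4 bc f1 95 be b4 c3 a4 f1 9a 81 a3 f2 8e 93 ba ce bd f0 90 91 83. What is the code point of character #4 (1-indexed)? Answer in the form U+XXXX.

Offset 0: leading byte 0xF3 = 11110011 → 4-byte char #1 = F3 91 AD A9.
Offset 4: leading byte 0xC4 = 11000100 → 2-byte char #2 = C4 BC.
Offset 6: leading byte 0xF1 = 11110001 → 4-byte char #3 = F1 95 BE B4.
Offset 10: leading byte 0xC3 = 11000011 → 2-byte char #4 = C3 A4.
Leading byte 0xC3 = 11000011 matches 110xxxxx → 2-byte sequence.
Byte 1: 0xC3 = 11000011, payload 00011 (5 bits).
Byte 2: 0xA4 = 10100100 (10xxxxxx ✓), payload 100100.
Concatenate: 00011100100 = 0xE4 (11 bits → U+00E4).

U+00E4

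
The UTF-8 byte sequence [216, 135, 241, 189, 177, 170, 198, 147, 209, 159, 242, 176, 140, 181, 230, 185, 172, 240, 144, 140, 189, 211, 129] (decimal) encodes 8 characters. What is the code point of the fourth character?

Offset 0: leading byte 0xD8 = 11011000 → 2-byte char #1 = D8 87.
Offset 2: leading byte 0xF1 = 11110001 → 4-byte char #2 = F1 BD B1 AA.
Offset 6: leading byte 0xC6 = 11000110 → 2-byte char #3 = C6 93.
Offset 8: leading byte 0xD1 = 11010001 → 2-byte char #4 = D1 9F.
Leading byte 0xD1 = 11010001 matches 110xxxxx → 2-byte sequence.
Byte 1: 0xD1 = 11010001, payload 10001 (5 bits).
Byte 2: 0x9F = 10011111 (10xxxxxx ✓), payload 011111.
Concatenate: 10001011111 = 0x45F (11 bits → U+045F).

U+045F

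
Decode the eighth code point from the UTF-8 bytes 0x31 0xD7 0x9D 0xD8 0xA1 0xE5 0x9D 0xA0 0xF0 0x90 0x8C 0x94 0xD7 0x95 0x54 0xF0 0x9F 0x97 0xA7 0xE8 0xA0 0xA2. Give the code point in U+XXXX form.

U+1F5E7

Offset 0: leading byte 0x31 = 00110001 → 1-byte char #1 = 31.
Offset 1: leading byte 0xD7 = 11010111 → 2-byte char #2 = D7 9D.
Offset 3: leading byte 0xD8 = 11011000 → 2-byte char #3 = D8 A1.
Offset 5: leading byte 0xE5 = 11100101 → 3-byte char #4 = E5 9D A0.
Offset 8: leading byte 0xF0 = 11110000 → 4-byte char #5 = F0 90 8C 94.
Offset 12: leading byte 0xD7 = 11010111 → 2-byte char #6 = D7 95.
Offset 14: leading byte 0x54 = 01010100 → 1-byte char #7 = 54.
Offset 15: leading byte 0xF0 = 11110000 → 4-byte char #8 = F0 9F 97 A7.
Leading byte 0xF0 = 11110000 matches 11110xxx → 4-byte sequence.
Byte 1: 0xF0 = 11110000, payload 000 (3 bits).
Byte 2: 0x9F = 10011111 (10xxxxxx ✓), payload 011111.
Byte 3: 0x97 = 10010111 (10xxxxxx ✓), payload 010111.
Byte 4: 0xA7 = 10100111 (10xxxxxx ✓), payload 100111.
Concatenate: 000011111010111100111 = 0x1F5E7 (21 bits → U+1F5E7).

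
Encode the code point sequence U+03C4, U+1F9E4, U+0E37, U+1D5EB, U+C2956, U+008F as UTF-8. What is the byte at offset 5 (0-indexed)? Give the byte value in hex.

0xA4

U+03C4 → 2-byte form CF 84 at offsets 0–1.
U+1F9E4 → 4-byte form F0 9F A7 A4 at offsets 2–5.
Offset 5 falls in char 2's range; it's byte 4 of F0 9F A7 A4 = 0xA4.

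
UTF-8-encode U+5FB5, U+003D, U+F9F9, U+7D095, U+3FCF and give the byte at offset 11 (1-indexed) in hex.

1-indexed offset 11 is 0-indexed offset 10.
U+5FB5 → 3-byte form E5 BE B5 at offsets 0–2.
U+003D → 1-byte form 3D at offsets 3–3.
U+F9F9 → 3-byte form EF A7 B9 at offsets 4–6.
U+7D095 → 4-byte form F1 BD 82 95 at offsets 7–10.
Offset 10 falls in char 4's range; it's byte 4 of F1 BD 82 95 = 0x95.

0x95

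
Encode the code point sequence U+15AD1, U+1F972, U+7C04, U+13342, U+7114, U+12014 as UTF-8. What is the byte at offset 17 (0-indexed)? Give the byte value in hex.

0x94

U+15AD1 → 4-byte form F0 95 AB 91 at offsets 0–3.
U+1F972 → 4-byte form F0 9F A5 B2 at offsets 4–7.
U+7C04 → 3-byte form E7 B0 84 at offsets 8–10.
U+13342 → 4-byte form F0 93 8D 82 at offsets 11–14.
U+7114 → 3-byte form E7 84 94 at offsets 15–17.
Offset 17 falls in char 5's range; it's byte 3 of E7 84 94 = 0x94.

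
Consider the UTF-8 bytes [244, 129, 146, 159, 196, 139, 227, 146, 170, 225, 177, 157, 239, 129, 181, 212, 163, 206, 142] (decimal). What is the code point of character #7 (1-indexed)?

Offset 0: leading byte 0xF4 = 11110100 → 4-byte char #1 = F4 81 92 9F.
Offset 4: leading byte 0xC4 = 11000100 → 2-byte char #2 = C4 8B.
Offset 6: leading byte 0xE3 = 11100011 → 3-byte char #3 = E3 92 AA.
Offset 9: leading byte 0xE1 = 11100001 → 3-byte char #4 = E1 B1 9D.
Offset 12: leading byte 0xEF = 11101111 → 3-byte char #5 = EF 81 B5.
Offset 15: leading byte 0xD4 = 11010100 → 2-byte char #6 = D4 A3.
Offset 17: leading byte 0xCE = 11001110 → 2-byte char #7 = CE 8E.
Leading byte 0xCE = 11001110 matches 110xxxxx → 2-byte sequence.
Byte 1: 0xCE = 11001110, payload 01110 (5 bits).
Byte 2: 0x8E = 10001110 (10xxxxxx ✓), payload 001110.
Concatenate: 01110001110 = 0x38E (11 bits → U+038E).

U+038E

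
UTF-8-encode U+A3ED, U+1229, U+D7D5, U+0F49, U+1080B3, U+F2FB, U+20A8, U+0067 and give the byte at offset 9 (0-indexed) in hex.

U+A3ED → 3-byte form EA 8F AD at offsets 0–2.
U+1229 → 3-byte form E1 88 A9 at offsets 3–5.
U+D7D5 → 3-byte form ED 9F 95 at offsets 6–8.
U+0F49 → 3-byte form E0 BD 89 at offsets 9–11.
Offset 9 falls in char 4's range; it's byte 1 of E0 BD 89 = 0xE0.

0xE0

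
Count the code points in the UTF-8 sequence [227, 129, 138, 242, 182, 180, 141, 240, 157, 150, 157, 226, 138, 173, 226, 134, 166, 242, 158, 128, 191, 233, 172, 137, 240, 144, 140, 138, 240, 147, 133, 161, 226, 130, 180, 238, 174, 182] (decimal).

11

Byte at offset 0: 0xE3 = 11100011 → 3-byte char (#1). Advance 3.
Byte at offset 3: 0xF2 = 11110010 → 4-byte char (#2). Advance 4.
Byte at offset 7: 0xF0 = 11110000 → 4-byte char (#3). Advance 4.
Byte at offset 11: 0xE2 = 11100010 → 3-byte char (#4). Advance 3.
Byte at offset 14: 0xE2 = 11100010 → 3-byte char (#5). Advance 3.
Byte at offset 17: 0xF2 = 11110010 → 4-byte char (#6). Advance 4.
Byte at offset 21: 0xE9 = 11101001 → 3-byte char (#7). Advance 3.
Byte at offset 24: 0xF0 = 11110000 → 4-byte char (#8). Advance 4.
Byte at offset 28: 0xF0 = 11110000 → 4-byte char (#9). Advance 4.
Byte at offset 32: 0xE2 = 11100010 → 3-byte char (#10). Advance 3.
Byte at offset 35: 0xEE = 11101110 → 3-byte char (#11). Advance 3.
Reached end at offset 38 after 11 code points.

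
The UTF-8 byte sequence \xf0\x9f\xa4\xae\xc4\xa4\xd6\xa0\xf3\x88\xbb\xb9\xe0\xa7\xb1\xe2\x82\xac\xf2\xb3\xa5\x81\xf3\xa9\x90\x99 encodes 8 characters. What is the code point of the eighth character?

Offset 0: leading byte 0xF0 = 11110000 → 4-byte char #1 = F0 9F A4 AE.
Offset 4: leading byte 0xC4 = 11000100 → 2-byte char #2 = C4 A4.
Offset 6: leading byte 0xD6 = 11010110 → 2-byte char #3 = D6 A0.
Offset 8: leading byte 0xF3 = 11110011 → 4-byte char #4 = F3 88 BB B9.
Offset 12: leading byte 0xE0 = 11100000 → 3-byte char #5 = E0 A7 B1.
Offset 15: leading byte 0xE2 = 11100010 → 3-byte char #6 = E2 82 AC.
Offset 18: leading byte 0xF2 = 11110010 → 4-byte char #7 = F2 B3 A5 81.
Offset 22: leading byte 0xF3 = 11110011 → 4-byte char #8 = F3 A9 90 99.
Leading byte 0xF3 = 11110011 matches 11110xxx → 4-byte sequence.
Byte 1: 0xF3 = 11110011, payload 011 (3 bits).
Byte 2: 0xA9 = 10101001 (10xxxxxx ✓), payload 101001.
Byte 3: 0x90 = 10010000 (10xxxxxx ✓), payload 010000.
Byte 4: 0x99 = 10011001 (10xxxxxx ✓), payload 011001.
Concatenate: 011101001010000011001 = 0xE9419 (21 bits → U+E9419).

U+E9419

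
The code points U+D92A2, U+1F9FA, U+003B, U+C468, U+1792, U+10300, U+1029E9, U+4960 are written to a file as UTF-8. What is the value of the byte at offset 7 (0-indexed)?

0xBA

U+D92A2 → 4-byte form F3 99 8A A2 at offsets 0–3.
U+1F9FA → 4-byte form F0 9F A7 BA at offsets 4–7.
Offset 7 falls in char 2's range; it's byte 4 of F0 9F A7 BA = 0xBA.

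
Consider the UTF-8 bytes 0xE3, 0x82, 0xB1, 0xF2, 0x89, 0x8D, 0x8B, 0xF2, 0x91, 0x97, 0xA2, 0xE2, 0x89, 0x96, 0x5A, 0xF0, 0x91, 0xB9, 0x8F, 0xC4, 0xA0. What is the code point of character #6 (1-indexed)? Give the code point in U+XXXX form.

Offset 0: leading byte 0xE3 = 11100011 → 3-byte char #1 = E3 82 B1.
Offset 3: leading byte 0xF2 = 11110010 → 4-byte char #2 = F2 89 8D 8B.
Offset 7: leading byte 0xF2 = 11110010 → 4-byte char #3 = F2 91 97 A2.
Offset 11: leading byte 0xE2 = 11100010 → 3-byte char #4 = E2 89 96.
Offset 14: leading byte 0x5A = 01011010 → 1-byte char #5 = 5A.
Offset 15: leading byte 0xF0 = 11110000 → 4-byte char #6 = F0 91 B9 8F.
Leading byte 0xF0 = 11110000 matches 11110xxx → 4-byte sequence.
Byte 1: 0xF0 = 11110000, payload 000 (3 bits).
Byte 2: 0x91 = 10010001 (10xxxxxx ✓), payload 010001.
Byte 3: 0xB9 = 10111001 (10xxxxxx ✓), payload 111001.
Byte 4: 0x8F = 10001111 (10xxxxxx ✓), payload 001111.
Concatenate: 000010001111001001111 = 0x11E4F (21 bits → U+11E4F).

U+11E4F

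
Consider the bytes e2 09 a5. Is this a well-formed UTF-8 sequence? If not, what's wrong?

Leading byte 0xE2 = 11100010 → 3-byte form.
Byte 2 is 0x09 = 00001001, which is not 10xxxxxx — expected a continuation byte.

invalid (non-continuation byte where continuation expected)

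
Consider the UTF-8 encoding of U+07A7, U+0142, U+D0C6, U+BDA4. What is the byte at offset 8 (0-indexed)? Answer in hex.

0xB6

U+07A7 → 2-byte form DE A7 at offsets 0–1.
U+0142 → 2-byte form C5 82 at offsets 2–3.
U+D0C6 → 3-byte form ED 83 86 at offsets 4–6.
U+BDA4 → 3-byte form EB B6 A4 at offsets 7–9.
Offset 8 falls in char 4's range; it's byte 2 of EB B6 A4 = 0xB6.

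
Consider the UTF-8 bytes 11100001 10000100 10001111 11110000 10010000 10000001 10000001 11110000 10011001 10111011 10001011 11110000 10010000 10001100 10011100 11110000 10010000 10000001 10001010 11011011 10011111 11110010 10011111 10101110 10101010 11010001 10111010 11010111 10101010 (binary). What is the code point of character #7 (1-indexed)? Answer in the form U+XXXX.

Offset 0: leading byte 0xE1 = 11100001 → 3-byte char #1 = E1 84 8F.
Offset 3: leading byte 0xF0 = 11110000 → 4-byte char #2 = F0 90 81 81.
Offset 7: leading byte 0xF0 = 11110000 → 4-byte char #3 = F0 99 BB 8B.
Offset 11: leading byte 0xF0 = 11110000 → 4-byte char #4 = F0 90 8C 9C.
Offset 15: leading byte 0xF0 = 11110000 → 4-byte char #5 = F0 90 81 8A.
Offset 19: leading byte 0xDB = 11011011 → 2-byte char #6 = DB 9F.
Offset 21: leading byte 0xF2 = 11110010 → 4-byte char #7 = F2 9F AE AA.
Leading byte 0xF2 = 11110010 matches 11110xxx → 4-byte sequence.
Byte 1: 0xF2 = 11110010, payload 010 (3 bits).
Byte 2: 0x9F = 10011111 (10xxxxxx ✓), payload 011111.
Byte 3: 0xAE = 10101110 (10xxxxxx ✓), payload 101110.
Byte 4: 0xAA = 10101010 (10xxxxxx ✓), payload 101010.
Concatenate: 010011111101110101010 = 0x9FBAA (21 bits → U+9FBAA).

U+9FBAA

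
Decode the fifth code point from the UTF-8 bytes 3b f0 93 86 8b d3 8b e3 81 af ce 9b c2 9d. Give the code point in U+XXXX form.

Offset 0: leading byte 0x3B = 00111011 → 1-byte char #1 = 3B.
Offset 1: leading byte 0xF0 = 11110000 → 4-byte char #2 = F0 93 86 8B.
Offset 5: leading byte 0xD3 = 11010011 → 2-byte char #3 = D3 8B.
Offset 7: leading byte 0xE3 = 11100011 → 3-byte char #4 = E3 81 AF.
Offset 10: leading byte 0xCE = 11001110 → 2-byte char #5 = CE 9B.
Leading byte 0xCE = 11001110 matches 110xxxxx → 2-byte sequence.
Byte 1: 0xCE = 11001110, payload 01110 (5 bits).
Byte 2: 0x9B = 10011011 (10xxxxxx ✓), payload 011011.
Concatenate: 01110011011 = 0x39B (11 bits → U+039B).

U+039B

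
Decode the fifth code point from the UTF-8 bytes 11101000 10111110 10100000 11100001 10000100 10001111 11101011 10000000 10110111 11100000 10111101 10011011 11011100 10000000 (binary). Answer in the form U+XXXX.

Offset 0: leading byte 0xE8 = 11101000 → 3-byte char #1 = E8 BE A0.
Offset 3: leading byte 0xE1 = 11100001 → 3-byte char #2 = E1 84 8F.
Offset 6: leading byte 0xEB = 11101011 → 3-byte char #3 = EB 80 B7.
Offset 9: leading byte 0xE0 = 11100000 → 3-byte char #4 = E0 BD 9B.
Offset 12: leading byte 0xDC = 11011100 → 2-byte char #5 = DC 80.
Leading byte 0xDC = 11011100 matches 110xxxxx → 2-byte sequence.
Byte 1: 0xDC = 11011100, payload 11100 (5 bits).
Byte 2: 0x80 = 10000000 (10xxxxxx ✓), payload 000000.
Concatenate: 11100000000 = 0x700 (11 bits → U+0700).

U+0700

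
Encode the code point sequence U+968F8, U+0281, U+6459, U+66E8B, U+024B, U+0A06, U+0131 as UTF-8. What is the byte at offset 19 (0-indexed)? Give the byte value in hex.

0xB1

U+968F8 → 4-byte form F2 96 A3 B8 at offsets 0–3.
U+0281 → 2-byte form CA 81 at offsets 4–5.
U+6459 → 3-byte form E6 91 99 at offsets 6–8.
U+66E8B → 4-byte form F1 A6 BA 8B at offsets 9–12.
U+024B → 2-byte form C9 8B at offsets 13–14.
U+0A06 → 3-byte form E0 A8 86 at offsets 15–17.
U+0131 → 2-byte form C4 B1 at offsets 18–19.
Offset 19 falls in char 7's range; it's byte 2 of C4 B1 = 0xB1.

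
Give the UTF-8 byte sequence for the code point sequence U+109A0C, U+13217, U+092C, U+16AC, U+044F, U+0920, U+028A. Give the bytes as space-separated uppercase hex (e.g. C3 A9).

F4 89 A8 8C F0 93 88 97 E0 A4 AC E1 9A AC D1 8F E0 A4 A0 CA 8A

U+109A0C: 4-byte form → F4 89 A8 8C.
U+13217: 4-byte form → F0 93 88 97.
U+092C: 3-byte form → E0 A4 AC.
U+16AC: 3-byte form → E1 9A AC.
U+044F: 2-byte form → D1 8F.
U+0920: 3-byte form → E0 A4 A0.
U+028A: 2-byte form → CA 8A.
Concatenated (21 bytes): F4 89 A8 8C F0 93 88 97 E0 A4 AC E1 9A AC D1 8F E0 A4 A0 CA 8A.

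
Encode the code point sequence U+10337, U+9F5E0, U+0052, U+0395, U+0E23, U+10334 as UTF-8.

F0 90 8C B7 F2 9F 97 A0 52 CE 95 E0 B8 A3 F0 90 8C B4

U+10337: 4-byte form → F0 90 8C B7.
U+9F5E0: 4-byte form → F2 9F 97 A0.
U+0052: 1-byte form → 52.
U+0395: 2-byte form → CE 95.
U+0E23: 3-byte form → E0 B8 A3.
U+10334: 4-byte form → F0 90 8C B4.
Concatenated (18 bytes): F0 90 8C B7 F2 9F 97 A0 52 CE 95 E0 B8 A3 F0 90 8C B4.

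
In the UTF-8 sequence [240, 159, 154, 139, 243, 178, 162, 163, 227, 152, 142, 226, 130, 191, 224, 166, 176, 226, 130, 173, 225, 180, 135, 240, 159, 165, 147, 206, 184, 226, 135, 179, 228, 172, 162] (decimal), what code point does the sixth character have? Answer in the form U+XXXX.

U+20AD

Offset 0: leading byte 0xF0 = 11110000 → 4-byte char #1 = F0 9F 9A 8B.
Offset 4: leading byte 0xF3 = 11110011 → 4-byte char #2 = F3 B2 A2 A3.
Offset 8: leading byte 0xE3 = 11100011 → 3-byte char #3 = E3 98 8E.
Offset 11: leading byte 0xE2 = 11100010 → 3-byte char #4 = E2 82 BF.
Offset 14: leading byte 0xE0 = 11100000 → 3-byte char #5 = E0 A6 B0.
Offset 17: leading byte 0xE2 = 11100010 → 3-byte char #6 = E2 82 AD.
Leading byte 0xE2 = 11100010 matches 1110xxxx → 3-byte sequence.
Byte 1: 0xE2 = 11100010, payload 0010 (4 bits).
Byte 2: 0x82 = 10000010 (10xxxxxx ✓), payload 000010.
Byte 3: 0xAD = 10101101 (10xxxxxx ✓), payload 101101.
Concatenate: 0010000010101101 = 0x20AD (16 bits → U+20AD).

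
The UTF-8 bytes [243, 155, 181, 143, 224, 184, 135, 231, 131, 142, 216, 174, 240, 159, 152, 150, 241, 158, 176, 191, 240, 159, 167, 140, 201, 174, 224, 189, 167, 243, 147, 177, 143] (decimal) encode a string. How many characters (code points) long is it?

10

Byte at offset 0: 0xF3 = 11110011 → 4-byte char (#1). Advance 4.
Byte at offset 4: 0xE0 = 11100000 → 3-byte char (#2). Advance 3.
Byte at offset 7: 0xE7 = 11100111 → 3-byte char (#3). Advance 3.
Byte at offset 10: 0xD8 = 11011000 → 2-byte char (#4). Advance 2.
Byte at offset 12: 0xF0 = 11110000 → 4-byte char (#5). Advance 4.
Byte at offset 16: 0xF1 = 11110001 → 4-byte char (#6). Advance 4.
Byte at offset 20: 0xF0 = 11110000 → 4-byte char (#7). Advance 4.
Byte at offset 24: 0xC9 = 11001001 → 2-byte char (#8). Advance 2.
Byte at offset 26: 0xE0 = 11100000 → 3-byte char (#9). Advance 3.
Byte at offset 29: 0xF3 = 11110011 → 4-byte char (#10). Advance 4.
Reached end at offset 33 after 10 code points.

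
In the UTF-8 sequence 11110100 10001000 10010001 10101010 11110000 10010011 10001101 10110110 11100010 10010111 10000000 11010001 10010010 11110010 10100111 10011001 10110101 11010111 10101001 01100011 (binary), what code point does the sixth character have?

U+05E9

Offset 0: leading byte 0xF4 = 11110100 → 4-byte char #1 = F4 88 91 AA.
Offset 4: leading byte 0xF0 = 11110000 → 4-byte char #2 = F0 93 8D B6.
Offset 8: leading byte 0xE2 = 11100010 → 3-byte char #3 = E2 97 80.
Offset 11: leading byte 0xD1 = 11010001 → 2-byte char #4 = D1 92.
Offset 13: leading byte 0xF2 = 11110010 → 4-byte char #5 = F2 A7 99 B5.
Offset 17: leading byte 0xD7 = 11010111 → 2-byte char #6 = D7 A9.
Leading byte 0xD7 = 11010111 matches 110xxxxx → 2-byte sequence.
Byte 1: 0xD7 = 11010111, payload 10111 (5 bits).
Byte 2: 0xA9 = 10101001 (10xxxxxx ✓), payload 101001.
Concatenate: 10111101001 = 0x5E9 (11 bits → U+05E9).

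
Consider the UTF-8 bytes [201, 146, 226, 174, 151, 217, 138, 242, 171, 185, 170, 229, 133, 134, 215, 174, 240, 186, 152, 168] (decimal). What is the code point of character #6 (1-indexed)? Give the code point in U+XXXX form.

Offset 0: leading byte 0xC9 = 11001001 → 2-byte char #1 = C9 92.
Offset 2: leading byte 0xE2 = 11100010 → 3-byte char #2 = E2 AE 97.
Offset 5: leading byte 0xD9 = 11011001 → 2-byte char #3 = D9 8A.
Offset 7: leading byte 0xF2 = 11110010 → 4-byte char #4 = F2 AB B9 AA.
Offset 11: leading byte 0xE5 = 11100101 → 3-byte char #5 = E5 85 86.
Offset 14: leading byte 0xD7 = 11010111 → 2-byte char #6 = D7 AE.
Leading byte 0xD7 = 11010111 matches 110xxxxx → 2-byte sequence.
Byte 1: 0xD7 = 11010111, payload 10111 (5 bits).
Byte 2: 0xAE = 10101110 (10xxxxxx ✓), payload 101110.
Concatenate: 10111101110 = 0x5EE (11 bits → U+05EE).

U+05EE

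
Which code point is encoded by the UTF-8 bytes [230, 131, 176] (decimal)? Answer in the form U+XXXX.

U+60F0

Leading byte 0xE6 = 11100110 matches 1110xxxx → 3-byte sequence.
Byte 1: 0xE6 = 11100110, payload 0110 (4 bits).
Byte 2: 0x83 = 10000011 (10xxxxxx ✓), payload 000011.
Byte 3: 0xB0 = 10110000 (10xxxxxx ✓), payload 110000.
Concatenate: 0110000011110000 = 0x60F0 (16 bits → U+60F0).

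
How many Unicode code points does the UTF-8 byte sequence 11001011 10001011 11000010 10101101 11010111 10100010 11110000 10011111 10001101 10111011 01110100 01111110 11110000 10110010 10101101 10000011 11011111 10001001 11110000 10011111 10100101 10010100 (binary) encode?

Byte at offset 0: 0xCB = 11001011 → 2-byte char (#1). Advance 2.
Byte at offset 2: 0xC2 = 11000010 → 2-byte char (#2). Advance 2.
Byte at offset 4: 0xD7 = 11010111 → 2-byte char (#3). Advance 2.
Byte at offset 6: 0xF0 = 11110000 → 4-byte char (#4). Advance 4.
Byte at offset 10: 0x74 = 01110100 → 1-byte char (#5). Advance 1.
Byte at offset 11: 0x7E = 01111110 → 1-byte char (#6). Advance 1.
Byte at offset 12: 0xF0 = 11110000 → 4-byte char (#7). Advance 4.
Byte at offset 16: 0xDF = 11011111 → 2-byte char (#8). Advance 2.
Byte at offset 18: 0xF0 = 11110000 → 4-byte char (#9). Advance 4.
Reached end at offset 22 after 9 code points.

9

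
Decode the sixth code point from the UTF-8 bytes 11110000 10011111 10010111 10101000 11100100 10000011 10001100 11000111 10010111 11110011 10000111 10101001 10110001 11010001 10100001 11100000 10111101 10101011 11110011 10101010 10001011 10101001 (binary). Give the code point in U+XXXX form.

U+0F6B

Offset 0: leading byte 0xF0 = 11110000 → 4-byte char #1 = F0 9F 97 A8.
Offset 4: leading byte 0xE4 = 11100100 → 3-byte char #2 = E4 83 8C.
Offset 7: leading byte 0xC7 = 11000111 → 2-byte char #3 = C7 97.
Offset 9: leading byte 0xF3 = 11110011 → 4-byte char #4 = F3 87 A9 B1.
Offset 13: leading byte 0xD1 = 11010001 → 2-byte char #5 = D1 A1.
Offset 15: leading byte 0xE0 = 11100000 → 3-byte char #6 = E0 BD AB.
Leading byte 0xE0 = 11100000 matches 1110xxxx → 3-byte sequence.
Byte 1: 0xE0 = 11100000, payload 0000 (4 bits).
Byte 2: 0xBD = 10111101 (10xxxxxx ✓), payload 111101.
Byte 3: 0xAB = 10101011 (10xxxxxx ✓), payload 101011.
Concatenate: 0000111101101011 = 0xF6B (16 bits → U+0F6B).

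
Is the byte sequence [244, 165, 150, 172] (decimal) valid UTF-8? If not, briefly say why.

Leading byte 0xF4 = 11110100 → 4-byte form.
Payload = 0x1255AC, which exceeds U+10FFFF, the maximum Unicode code point. (Leading bytes F5–FF, or F4 followed by ≥ 0x90, are invalid.)

invalid (encodes a value above U+10FFFF)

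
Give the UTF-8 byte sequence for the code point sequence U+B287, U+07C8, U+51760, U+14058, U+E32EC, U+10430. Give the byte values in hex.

U+B287: 3-byte form → EB 8A 87.
U+07C8: 2-byte form → DF 88.
U+51760: 4-byte form → F1 91 9D A0.
U+14058: 4-byte form → F0 94 81 98.
U+E32EC: 4-byte form → F3 A3 8B AC.
U+10430: 4-byte form → F0 90 90 B0.
Concatenated (21 bytes): EB 8A 87 DF 88 F1 91 9D A0 F0 94 81 98 F3 A3 8B AC F0 90 90 B0.

EB 8A 87 DF 88 F1 91 9D A0 F0 94 81 98 F3 A3 8B AC F0 90 90 B0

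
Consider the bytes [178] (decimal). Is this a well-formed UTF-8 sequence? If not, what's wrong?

invalid (continuation byte with no leading byte)

Byte 0xB2 = 10110010 has the form 10xxxxxx — a continuation byte — but there is no preceding leading byte.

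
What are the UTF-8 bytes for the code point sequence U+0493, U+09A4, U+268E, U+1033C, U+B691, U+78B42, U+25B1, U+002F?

U+0493: 2-byte form → D2 93.
U+09A4: 3-byte form → E0 A6 A4.
U+268E: 3-byte form → E2 9A 8E.
U+1033C: 4-byte form → F0 90 8C BC.
U+B691: 3-byte form → EB 9A 91.
U+78B42: 4-byte form → F1 B8 AD 82.
U+25B1: 3-byte form → E2 96 B1.
U+002F: 1-byte form → 2F.
Concatenated (23 bytes): D2 93 E0 A6 A4 E2 9A 8E F0 90 8C BC EB 9A 91 F1 B8 AD 82 E2 96 B1 2F.

D2 93 E0 A6 A4 E2 9A 8E F0 90 8C BC EB 9A 91 F1 B8 AD 82 E2 96 B1 2F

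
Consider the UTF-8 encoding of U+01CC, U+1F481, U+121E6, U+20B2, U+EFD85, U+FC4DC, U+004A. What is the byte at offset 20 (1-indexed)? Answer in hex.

0x93

1-indexed offset 20 is 0-indexed offset 19.
U+01CC → 2-byte form C7 8C at offsets 0–1.
U+1F481 → 4-byte form F0 9F 92 81 at offsets 2–5.
U+121E6 → 4-byte form F0 92 87 A6 at offsets 6–9.
U+20B2 → 3-byte form E2 82 B2 at offsets 10–12.
U+EFD85 → 4-byte form F3 AF B6 85 at offsets 13–16.
U+FC4DC → 4-byte form F3 BC 93 9C at offsets 17–20.
Offset 19 falls in char 6's range; it's byte 3 of F3 BC 93 9C = 0x93.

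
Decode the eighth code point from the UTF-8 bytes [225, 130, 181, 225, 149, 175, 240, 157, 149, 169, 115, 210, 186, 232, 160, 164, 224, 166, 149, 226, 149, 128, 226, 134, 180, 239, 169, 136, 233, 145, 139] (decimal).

U+2540

Offset 0: leading byte 0xE1 = 11100001 → 3-byte char #1 = E1 82 B5.
Offset 3: leading byte 0xE1 = 11100001 → 3-byte char #2 = E1 95 AF.
Offset 6: leading byte 0xF0 = 11110000 → 4-byte char #3 = F0 9D 95 A9.
Offset 10: leading byte 0x73 = 01110011 → 1-byte char #4 = 73.
Offset 11: leading byte 0xD2 = 11010010 → 2-byte char #5 = D2 BA.
Offset 13: leading byte 0xE8 = 11101000 → 3-byte char #6 = E8 A0 A4.
Offset 16: leading byte 0xE0 = 11100000 → 3-byte char #7 = E0 A6 95.
Offset 19: leading byte 0xE2 = 11100010 → 3-byte char #8 = E2 95 80.
Leading byte 0xE2 = 11100010 matches 1110xxxx → 3-byte sequence.
Byte 1: 0xE2 = 11100010, payload 0010 (4 bits).
Byte 2: 0x95 = 10010101 (10xxxxxx ✓), payload 010101.
Byte 3: 0x80 = 10000000 (10xxxxxx ✓), payload 000000.
Concatenate: 0010010101000000 = 0x2540 (16 bits → U+2540).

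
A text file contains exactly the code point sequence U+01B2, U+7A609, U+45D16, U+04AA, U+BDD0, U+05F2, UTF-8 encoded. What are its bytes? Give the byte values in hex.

C6 B2 F1 BA 98 89 F1 85 B4 96 D2 AA EB B7 90 D7 B2

U+01B2: 2-byte form → C6 B2.
U+7A609: 4-byte form → F1 BA 98 89.
U+45D16: 4-byte form → F1 85 B4 96.
U+04AA: 2-byte form → D2 AA.
U+BDD0: 3-byte form → EB B7 90.
U+05F2: 2-byte form → D7 B2.
Concatenated (17 bytes): C6 B2 F1 BA 98 89 F1 85 B4 96 D2 AA EB B7 90 D7 B2.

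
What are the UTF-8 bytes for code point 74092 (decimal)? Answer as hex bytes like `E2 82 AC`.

F0 92 85 AC

U+1216C = 0x1216C = 74092 decimal. In range U+10000–U+10FFFF → 4-byte form: 11110xxx 10xxxxxx 10xxxxxx 10xxxxxx.
Binary (21 bits): 000010010000101101100.
Split 3+6+6+6: 000 | 010010 | 000101 | 101100.
Byte 1: 11110000 = 0xF0.
Byte 2: 10010010 = 0x92.
Byte 3: 10000101 = 0x85.
Byte 4: 10101100 = 0xAC.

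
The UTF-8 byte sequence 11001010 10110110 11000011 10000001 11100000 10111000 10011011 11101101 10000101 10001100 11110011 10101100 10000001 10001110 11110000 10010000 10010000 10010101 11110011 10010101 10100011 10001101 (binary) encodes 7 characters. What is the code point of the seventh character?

U+D58CD

Offset 0: leading byte 0xCA = 11001010 → 2-byte char #1 = CA B6.
Offset 2: leading byte 0xC3 = 11000011 → 2-byte char #2 = C3 81.
Offset 4: leading byte 0xE0 = 11100000 → 3-byte char #3 = E0 B8 9B.
Offset 7: leading byte 0xED = 11101101 → 3-byte char #4 = ED 85 8C.
Offset 10: leading byte 0xF3 = 11110011 → 4-byte char #5 = F3 AC 81 8E.
Offset 14: leading byte 0xF0 = 11110000 → 4-byte char #6 = F0 90 90 95.
Offset 18: leading byte 0xF3 = 11110011 → 4-byte char #7 = F3 95 A3 8D.
Leading byte 0xF3 = 11110011 matches 11110xxx → 4-byte sequence.
Byte 1: 0xF3 = 11110011, payload 011 (3 bits).
Byte 2: 0x95 = 10010101 (10xxxxxx ✓), payload 010101.
Byte 3: 0xA3 = 10100011 (10xxxxxx ✓), payload 100011.
Byte 4: 0x8D = 10001101 (10xxxxxx ✓), payload 001101.
Concatenate: 011010101100011001101 = 0xD58CD (21 bits → U+D58CD).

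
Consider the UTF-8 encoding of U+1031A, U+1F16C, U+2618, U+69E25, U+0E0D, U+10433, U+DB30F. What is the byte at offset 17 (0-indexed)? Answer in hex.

0x8D

U+1031A → 4-byte form F0 90 8C 9A at offsets 0–3.
U+1F16C → 4-byte form F0 9F 85 AC at offsets 4–7.
U+2618 → 3-byte form E2 98 98 at offsets 8–10.
U+69E25 → 4-byte form F1 A9 B8 A5 at offsets 11–14.
U+0E0D → 3-byte form E0 B8 8D at offsets 15–17.
Offset 17 falls in char 5's range; it's byte 3 of E0 B8 8D = 0x8D.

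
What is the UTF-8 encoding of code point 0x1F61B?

F0 9F 98 9B

U+1F61B = 0x1F61B = 128539 decimal. In range U+10000–U+10FFFF → 4-byte form: 11110xxx 10xxxxxx 10xxxxxx 10xxxxxx.
Binary (21 bits): 000011111011000011011.
Split 3+6+6+6: 000 | 011111 | 011000 | 011011.
Byte 1: 11110000 = 0xF0.
Byte 2: 10011111 = 0x9F.
Byte 3: 10011000 = 0x98.
Byte 4: 10011011 = 0x9B.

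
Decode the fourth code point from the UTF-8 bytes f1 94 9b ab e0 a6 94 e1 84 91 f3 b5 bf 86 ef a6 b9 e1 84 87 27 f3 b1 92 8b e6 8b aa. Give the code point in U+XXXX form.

U+F5FC6

Offset 0: leading byte 0xF1 = 11110001 → 4-byte char #1 = F1 94 9B AB.
Offset 4: leading byte 0xE0 = 11100000 → 3-byte char #2 = E0 A6 94.
Offset 7: leading byte 0xE1 = 11100001 → 3-byte char #3 = E1 84 91.
Offset 10: leading byte 0xF3 = 11110011 → 4-byte char #4 = F3 B5 BF 86.
Leading byte 0xF3 = 11110011 matches 11110xxx → 4-byte sequence.
Byte 1: 0xF3 = 11110011, payload 011 (3 bits).
Byte 2: 0xB5 = 10110101 (10xxxxxx ✓), payload 110101.
Byte 3: 0xBF = 10111111 (10xxxxxx ✓), payload 111111.
Byte 4: 0x86 = 10000110 (10xxxxxx ✓), payload 000110.
Concatenate: 011110101111111000110 = 0xF5FC6 (21 bits → U+F5FC6).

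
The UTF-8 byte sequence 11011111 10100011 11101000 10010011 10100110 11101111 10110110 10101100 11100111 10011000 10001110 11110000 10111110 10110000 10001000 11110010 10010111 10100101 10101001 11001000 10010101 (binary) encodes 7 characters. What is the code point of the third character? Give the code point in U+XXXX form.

Offset 0: leading byte 0xDF = 11011111 → 2-byte char #1 = DF A3.
Offset 2: leading byte 0xE8 = 11101000 → 3-byte char #2 = E8 93 A6.
Offset 5: leading byte 0xEF = 11101111 → 3-byte char #3 = EF B6 AC.
Leading byte 0xEF = 11101111 matches 1110xxxx → 3-byte sequence.
Byte 1: 0xEF = 11101111, payload 1111 (4 bits).
Byte 2: 0xB6 = 10110110 (10xxxxxx ✓), payload 110110.
Byte 3: 0xAC = 10101100 (10xxxxxx ✓), payload 101100.
Concatenate: 1111110110101100 = 0xFDAC (16 bits → U+FDAC).

U+FDAC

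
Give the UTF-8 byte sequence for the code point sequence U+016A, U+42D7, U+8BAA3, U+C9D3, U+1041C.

U+016A: 2-byte form → C5 AA.
U+42D7: 3-byte form → E4 8B 97.
U+8BAA3: 4-byte form → F2 8B AA A3.
U+C9D3: 3-byte form → EC A7 93.
U+1041C: 4-byte form → F0 90 90 9C.
Concatenated (16 bytes): C5 AA E4 8B 97 F2 8B AA A3 EC A7 93 F0 90 90 9C.

C5 AA E4 8B 97 F2 8B AA A3 EC A7 93 F0 90 90 9C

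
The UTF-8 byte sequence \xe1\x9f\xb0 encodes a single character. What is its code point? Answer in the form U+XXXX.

U+17F0

Leading byte 0xE1 = 11100001 matches 1110xxxx → 3-byte sequence.
Byte 1: 0xE1 = 11100001, payload 0001 (4 bits).
Byte 2: 0x9F = 10011111 (10xxxxxx ✓), payload 011111.
Byte 3: 0xB0 = 10110000 (10xxxxxx ✓), payload 110000.
Concatenate: 0001011111110000 = 0x17F0 (16 bits → U+17F0).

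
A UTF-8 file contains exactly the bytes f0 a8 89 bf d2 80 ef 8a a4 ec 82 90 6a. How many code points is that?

5

Byte at offset 0: 0xF0 = 11110000 → 4-byte char (#1). Advance 4.
Byte at offset 4: 0xD2 = 11010010 → 2-byte char (#2). Advance 2.
Byte at offset 6: 0xEF = 11101111 → 3-byte char (#3). Advance 3.
Byte at offset 9: 0xEC = 11101100 → 3-byte char (#4). Advance 3.
Byte at offset 12: 0x6A = 01101010 → 1-byte char (#5). Advance 1.
Reached end at offset 13 after 5 code points.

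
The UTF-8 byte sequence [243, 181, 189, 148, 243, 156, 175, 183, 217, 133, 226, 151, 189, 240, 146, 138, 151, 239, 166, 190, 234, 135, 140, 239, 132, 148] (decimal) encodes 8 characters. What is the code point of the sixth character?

U+F9BE

Offset 0: leading byte 0xF3 = 11110011 → 4-byte char #1 = F3 B5 BD 94.
Offset 4: leading byte 0xF3 = 11110011 → 4-byte char #2 = F3 9C AF B7.
Offset 8: leading byte 0xD9 = 11011001 → 2-byte char #3 = D9 85.
Offset 10: leading byte 0xE2 = 11100010 → 3-byte char #4 = E2 97 BD.
Offset 13: leading byte 0xF0 = 11110000 → 4-byte char #5 = F0 92 8A 97.
Offset 17: leading byte 0xEF = 11101111 → 3-byte char #6 = EF A6 BE.
Leading byte 0xEF = 11101111 matches 1110xxxx → 3-byte sequence.
Byte 1: 0xEF = 11101111, payload 1111 (4 bits).
Byte 2: 0xA6 = 10100110 (10xxxxxx ✓), payload 100110.
Byte 3: 0xBE = 10111110 (10xxxxxx ✓), payload 111110.
Concatenate: 1111100110111110 = 0xF9BE (16 bits → U+F9BE).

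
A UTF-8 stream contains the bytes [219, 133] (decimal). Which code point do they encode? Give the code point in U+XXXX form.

U+06C5

Leading byte 0xDB = 11011011 matches 110xxxxx → 2-byte sequence.
Byte 1: 0xDB = 11011011, payload 11011 (5 bits).
Byte 2: 0x85 = 10000101 (10xxxxxx ✓), payload 000101.
Concatenate: 11011000101 = 0x6C5 (11 bits → U+06C5).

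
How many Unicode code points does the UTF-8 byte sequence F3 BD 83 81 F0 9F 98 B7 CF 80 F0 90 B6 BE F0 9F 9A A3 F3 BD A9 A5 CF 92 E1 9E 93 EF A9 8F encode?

9

Byte at offset 0: 0xF3 = 11110011 → 4-byte char (#1). Advance 4.
Byte at offset 4: 0xF0 = 11110000 → 4-byte char (#2). Advance 4.
Byte at offset 8: 0xCF = 11001111 → 2-byte char (#3). Advance 2.
Byte at offset 10: 0xF0 = 11110000 → 4-byte char (#4). Advance 4.
Byte at offset 14: 0xF0 = 11110000 → 4-byte char (#5). Advance 4.
Byte at offset 18: 0xF3 = 11110011 → 4-byte char (#6). Advance 4.
Byte at offset 22: 0xCF = 11001111 → 2-byte char (#7). Advance 2.
Byte at offset 24: 0xE1 = 11100001 → 3-byte char (#8). Advance 3.
Byte at offset 27: 0xEF = 11101111 → 3-byte char (#9). Advance 3.
Reached end at offset 30 after 9 code points.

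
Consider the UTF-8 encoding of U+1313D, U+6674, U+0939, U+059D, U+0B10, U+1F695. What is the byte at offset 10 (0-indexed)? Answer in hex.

0xD6

U+1313D → 4-byte form F0 93 84 BD at offsets 0–3.
U+6674 → 3-byte form E6 99 B4 at offsets 4–6.
U+0939 → 3-byte form E0 A4 B9 at offsets 7–9.
U+059D → 2-byte form D6 9D at offsets 10–11.
Offset 10 falls in char 4's range; it's byte 1 of D6 9D = 0xD6.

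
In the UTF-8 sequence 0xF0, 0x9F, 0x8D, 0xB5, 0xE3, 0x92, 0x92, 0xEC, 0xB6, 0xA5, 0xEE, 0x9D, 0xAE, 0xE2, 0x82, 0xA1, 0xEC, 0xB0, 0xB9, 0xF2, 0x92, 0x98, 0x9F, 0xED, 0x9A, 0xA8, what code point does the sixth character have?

Offset 0: leading byte 0xF0 = 11110000 → 4-byte char #1 = F0 9F 8D B5.
Offset 4: leading byte 0xE3 = 11100011 → 3-byte char #2 = E3 92 92.
Offset 7: leading byte 0xEC = 11101100 → 3-byte char #3 = EC B6 A5.
Offset 10: leading byte 0xEE = 11101110 → 3-byte char #4 = EE 9D AE.
Offset 13: leading byte 0xE2 = 11100010 → 3-byte char #5 = E2 82 A1.
Offset 16: leading byte 0xEC = 11101100 → 3-byte char #6 = EC B0 B9.
Leading byte 0xEC = 11101100 matches 1110xxxx → 3-byte sequence.
Byte 1: 0xEC = 11101100, payload 1100 (4 bits).
Byte 2: 0xB0 = 10110000 (10xxxxxx ✓), payload 110000.
Byte 3: 0xB9 = 10111001 (10xxxxxx ✓), payload 111001.
Concatenate: 1100110000111001 = 0xCC39 (16 bits → U+CC39).

U+CC39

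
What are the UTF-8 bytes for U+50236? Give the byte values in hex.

U+50236 = 0x50236 = 328246 decimal. In range U+10000–U+10FFFF → 4-byte form: 11110xxx 10xxxxxx 10xxxxxx 10xxxxxx.
Binary (21 bits): 001010000001000110110.
Split 3+6+6+6: 001 | 010000 | 001000 | 110110.
Byte 1: 11110001 = 0xF1.
Byte 2: 10010000 = 0x90.
Byte 3: 10001000 = 0x88.
Byte 4: 10110110 = 0xB6.

F1 90 88 B6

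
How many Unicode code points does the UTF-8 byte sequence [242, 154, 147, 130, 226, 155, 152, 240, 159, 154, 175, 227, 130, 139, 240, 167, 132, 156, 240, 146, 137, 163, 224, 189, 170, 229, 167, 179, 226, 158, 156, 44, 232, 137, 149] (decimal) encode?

Byte at offset 0: 0xF2 = 11110010 → 4-byte char (#1). Advance 4.
Byte at offset 4: 0xE2 = 11100010 → 3-byte char (#2). Advance 3.
Byte at offset 7: 0xF0 = 11110000 → 4-byte char (#3). Advance 4.
Byte at offset 11: 0xE3 = 11100011 → 3-byte char (#4). Advance 3.
Byte at offset 14: 0xF0 = 11110000 → 4-byte char (#5). Advance 4.
Byte at offset 18: 0xF0 = 11110000 → 4-byte char (#6). Advance 4.
Byte at offset 22: 0xE0 = 11100000 → 3-byte char (#7). Advance 3.
Byte at offset 25: 0xE5 = 11100101 → 3-byte char (#8). Advance 3.
Byte at offset 28: 0xE2 = 11100010 → 3-byte char (#9). Advance 3.
Byte at offset 31: 0x2C = 00101100 → 1-byte char (#10). Advance 1.
Byte at offset 32: 0xE8 = 11101000 → 3-byte char (#11). Advance 3.
Reached end at offset 35 after 11 code points.

11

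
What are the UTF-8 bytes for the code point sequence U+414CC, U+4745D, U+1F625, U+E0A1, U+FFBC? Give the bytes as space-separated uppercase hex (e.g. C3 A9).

U+414CC: 4-byte form → F1 81 93 8C.
U+4745D: 4-byte form → F1 87 91 9D.
U+1F625: 4-byte form → F0 9F 98 A5.
U+E0A1: 3-byte form → EE 82 A1.
U+FFBC: 3-byte form → EF BE BC.
Concatenated (18 bytes): F1 81 93 8C F1 87 91 9D F0 9F 98 A5 EE 82 A1 EF BE BC.

F1 81 93 8C F1 87 91 9D F0 9F 98 A5 EE 82 A1 EF BE BC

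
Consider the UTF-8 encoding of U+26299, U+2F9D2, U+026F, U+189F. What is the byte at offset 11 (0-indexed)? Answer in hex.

U+26299 → 4-byte form F0 A6 8A 99 at offsets 0–3.
U+2F9D2 → 4-byte form F0 AF A7 92 at offsets 4–7.
U+026F → 2-byte form C9 AF at offsets 8–9.
U+189F → 3-byte form E1 A2 9F at offsets 10–12.
Offset 11 falls in char 4's range; it's byte 2 of E1 A2 9F = 0xA2.

0xA2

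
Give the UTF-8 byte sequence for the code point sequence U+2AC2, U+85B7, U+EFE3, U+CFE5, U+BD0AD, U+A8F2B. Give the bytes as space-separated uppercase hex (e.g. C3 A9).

E2 AB 82 E8 96 B7 EE BF A3 EC BF A5 F2 BD 82 AD F2 A8 BC AB

U+2AC2: 3-byte form → E2 AB 82.
U+85B7: 3-byte form → E8 96 B7.
U+EFE3: 3-byte form → EE BF A3.
U+CFE5: 3-byte form → EC BF A5.
U+BD0AD: 4-byte form → F2 BD 82 AD.
U+A8F2B: 4-byte form → F2 A8 BC AB.
Concatenated (20 bytes): E2 AB 82 E8 96 B7 EE BF A3 EC BF A5 F2 BD 82 AD F2 A8 BC AB.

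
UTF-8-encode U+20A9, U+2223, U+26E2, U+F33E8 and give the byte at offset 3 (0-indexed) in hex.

U+20A9 → 3-byte form E2 82 A9 at offsets 0–2.
U+2223 → 3-byte form E2 88 A3 at offsets 3–5.
Offset 3 falls in char 2's range; it's byte 1 of E2 88 A3 = 0xE2.

0xE2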